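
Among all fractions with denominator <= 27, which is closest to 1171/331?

Expand x = 1171/331 as a continued fraction with the Euclidean algorithm:
  1171 = 3*331 + 178, so a_0 = 3.
  331 = 1*178 + 153, so a_1 = 1.
  178 = 1*153 + 25, so a_2 = 1.
  153 = 6*25 + 3, so a_3 = 6.
  25 = 8*3 + 1, so a_4 = 8.
  3 = 3*1 + 0, so a_5 = 3.
so x = [3; 1, 1, 6, 8, 3].
Convergents (p_i = a_i*p_{i-1} + p_{i-2}, q_i = a_i*q_{i-1} + q_{i-2} with p_{-2}=0, p_{-1}=1, q_{-2}=1, q_{-1}=0), until the denominator exceeds 27:
  i=0: a_0=3, p_0 = 3*1 + 0 = 3, q_0 = 3*0 + 1 = 1.
  i=1: a_1=1, p_1 = 1*3 + 1 = 4, q_1 = 1*1 + 0 = 1.
  i=2: a_2=1, p_2 = 1*4 + 3 = 7, q_2 = 1*1 + 1 = 2.
  i=3: a_3=6, p_3 = 6*7 + 4 = 46, q_3 = 6*2 + 1 = 13.
  i=4: a_4=8, p_4 = 8*46 + 7 = 375, q_4 = 8*13 + 2 = 106.
q_4 = 106 > 27, so the last convergent with denominator <= 27 is p_3/q_3 = 46/13.
The closest fraction with denominator <= 27 is either p_3/q_3 or the intermediate fraction (k*p_3 + p_2)/(k*q_3 + q_2) with the largest k >= 1 whose denominator stays <= 27; these approach x as k grows, and every other convergent or intermediate fraction in range is farther away.
Largest k: floor((27 - q_2)/q_3) = floor((27 - 2)/13) = 1.
That gives (1*46 + 7)/(1*13 + 2) = 53/15.
Compare the errors: |x - 46/13| = |1171*13 - 46*331|/(331*13) = 3/4303, and |x - 53/15| = |1171*15 - 53*331|/(331*15) = 22/4965.
Cross-multiplying, 3*4965 = 14895 < 94666 = 22*4303, so 3/4303 is smaller: the convergent 46/13 is closer to x than 53/15.

46/13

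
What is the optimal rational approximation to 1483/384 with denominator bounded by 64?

112/29

Expand x = 1483/384 as a continued fraction with the Euclidean algorithm:
  1483 = 3*384 + 331, so a_0 = 3.
  384 = 1*331 + 53, so a_1 = 1.
  331 = 6*53 + 13, so a_2 = 6.
  53 = 4*13 + 1, so a_3 = 4.
  13 = 13*1 + 0, so a_4 = 13.
so x = [3; 1, 6, 4, 13].
Convergents (p_i = a_i*p_{i-1} + p_{i-2}, q_i = a_i*q_{i-1} + q_{i-2} with p_{-2}=0, p_{-1}=1, q_{-2}=1, q_{-1}=0), until the denominator exceeds 64:
  i=0: a_0=3, p_0 = 3*1 + 0 = 3, q_0 = 3*0 + 1 = 1.
  i=1: a_1=1, p_1 = 1*3 + 1 = 4, q_1 = 1*1 + 0 = 1.
  i=2: a_2=6, p_2 = 6*4 + 3 = 27, q_2 = 6*1 + 1 = 7.
  i=3: a_3=4, p_3 = 4*27 + 4 = 112, q_3 = 4*7 + 1 = 29.
  i=4: a_4=13, p_4 = 13*112 + 27 = 1483, q_4 = 13*29 + 7 = 384.
q_4 = 384 > 64, so the last convergent with denominator <= 64 is p_3/q_3 = 112/29.
The closest fraction with denominator <= 64 is either p_3/q_3 or the intermediate fraction (k*p_3 + p_2)/(k*q_3 + q_2) with the largest k >= 1 whose denominator stays <= 64; these approach x as k grows, and every other convergent or intermediate fraction in range is farther away.
Largest k: floor((64 - q_2)/q_3) = floor((64 - 7)/29) = 1.
That gives (1*112 + 27)/(1*29 + 7) = 139/36.
Compare the errors: |x - 112/29| = |1483*29 - 112*384|/(384*29) = 1/11136, and |x - 139/36| = |1483*36 - 139*384|/(384*36) = 12/13824.
Cross-multiplying, 1*13824 = 13824 < 133632 = 12*11136, so 1/11136 is smaller: the convergent 112/29 is closer to x than 139/36.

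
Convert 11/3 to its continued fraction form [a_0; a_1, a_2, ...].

[3; 1, 2]

Run the Euclidean algorithm on 11 and 3; the successive quotients are the partial quotients a_0, a_1, ... (each step inverts the fractional part left over by the previous one):
  11 = 3*3 + 2, so a_0 = 3.
  3 = 1*2 + 1, so a_1 = 1.
  2 = 2*1 + 0, so a_2 = 2.
The remainder reaches 0 after 3 divisions, so the expansion has 3 partial quotients, read off in order.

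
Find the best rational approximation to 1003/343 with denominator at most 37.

Expand x = 1003/343 as a continued fraction with the Euclidean algorithm:
  1003 = 2*343 + 317, so a_0 = 2.
  343 = 1*317 + 26, so a_1 = 1.
  317 = 12*26 + 5, so a_2 = 12.
  26 = 5*5 + 1, so a_3 = 5.
  5 = 5*1 + 0, so a_4 = 5.
so x = [2; 1, 12, 5, 5].
Convergents (p_i = a_i*p_{i-1} + p_{i-2}, q_i = a_i*q_{i-1} + q_{i-2} with p_{-2}=0, p_{-1}=1, q_{-2}=1, q_{-1}=0), until the denominator exceeds 37:
  i=0: a_0=2, p_0 = 2*1 + 0 = 2, q_0 = 2*0 + 1 = 1.
  i=1: a_1=1, p_1 = 1*2 + 1 = 3, q_1 = 1*1 + 0 = 1.
  i=2: a_2=12, p_2 = 12*3 + 2 = 38, q_2 = 12*1 + 1 = 13.
  i=3: a_3=5, p_3 = 5*38 + 3 = 193, q_3 = 5*13 + 1 = 66.
q_3 = 66 > 37, so the last convergent with denominator <= 37 is p_2/q_2 = 38/13.
The closest fraction with denominator <= 37 is either p_2/q_2 or the intermediate fraction (k*p_2 + p_1)/(k*q_2 + q_1) with the largest k >= 1 whose denominator stays <= 37; these approach x as k grows, and every other convergent or intermediate fraction in range is farther away.
Largest k: floor((37 - q_1)/q_2) = floor((37 - 1)/13) = 2.
That gives (2*38 + 3)/(2*13 + 1) = 79/27.
Compare the errors: |x - 38/13| = |1003*13 - 38*343|/(343*13) = 5/4459, and |x - 79/27| = |1003*27 - 79*343|/(343*27) = 16/9261.
Cross-multiplying, 5*9261 = 46305 < 71344 = 16*4459, so 5/4459 is smaller: the convergent 38/13 is closer to x than 79/27.

38/13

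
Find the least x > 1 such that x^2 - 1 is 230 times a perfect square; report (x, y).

First expand sqrt(230) as a continued fraction. With x_i = (sqrt(230) + m_i)/d_i and (m_0, d_0) = (0, 1): a_0 = floor(sqrt(230)) = 15, since 15^2 = 225 <= 230 < 256 = 16^2.
Iterate m_{i+1} = d_i*a_i - m_i, d_{i+1} = (230 - m_{i+1}^2)/d_i, a_{i+1} = floor((a_0 + m_{i+1})/d_{i+1}):
  m_1 = 1*15 - 0 = 15, d_1 = (230 - 15^2)/1 = 5/1 = 5, a_1 = floor((15 + 15)/5) = 6.
  m_2 = 5*6 - 15 = 15, d_2 = (230 - 15^2)/5 = 5/5 = 1, a_2 = floor((15 + 15)/1) = 30.
  m_3 = 1*30 - 15 = 15, d_3 = (230 - 15^2)/1 = 5/1 = 5: (m_3, d_3) = (m_1, d_1) = (15, 5), so from here the quotients repeat a_1, a_2; the period length is 2.
So sqrt(230) = [15; (6, 30)] with period length k = 2.
k is even, so the fundamental solution of x^2 - 230y^2 = 1 is (p_{k-1}, q_{k-1}) = (p_1, q_1); compute convergents through index 1.
Convergents (p_i = a_i*p_{i-1} + p_{i-2}, q_i = a_i*q_{i-1} + q_{i-2} with p_{-2}=0, p_{-1}=1, q_{-2}=1, q_{-1}=0):
  i=0: a_0=15, p_0 = 15*1 + 0 = 15, q_0 = 15*0 + 1 = 1.
  i=1: a_1=6, p_1 = 6*15 + 1 = 91, q_1 = 6*1 + 0 = 6.
Check: 91^2 - 230*6^2 = 8281 - 8280 = 1, so (x, y) = (91, 6) solves the equation, and by the theorem it is the least positive solution.

(x, y) = (91, 6)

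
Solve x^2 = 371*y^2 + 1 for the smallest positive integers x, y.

First expand sqrt(371) as a continued fraction. With x_i = (sqrt(371) + m_i)/d_i and (m_0, d_0) = (0, 1): a_0 = floor(sqrt(371)) = 19, since 19^2 = 361 <= 371 < 400 = 20^2.
Iterate m_{i+1} = d_i*a_i - m_i, d_{i+1} = (371 - m_{i+1}^2)/d_i, a_{i+1} = floor((a_0 + m_{i+1})/d_{i+1}):
  m_1 = 1*19 - 0 = 19, d_1 = (371 - 19^2)/1 = 10/1 = 10, a_1 = floor((19 + 19)/10) = 3.
  m_2 = 10*3 - 19 = 11, d_2 = (371 - 11^2)/10 = 250/10 = 25, a_2 = floor((19 + 11)/25) = 1.
  m_3 = 25*1 - 11 = 14, d_3 = (371 - 14^2)/25 = 175/25 = 7, a_3 = floor((19 + 14)/7) = 4.
  m_4 = 7*4 - 14 = 14, d_4 = (371 - 14^2)/7 = 175/7 = 25, a_4 = floor((19 + 14)/25) = 1.
  m_5 = 25*1 - 14 = 11, d_5 = (371 - 11^2)/25 = 250/25 = 10, a_5 = floor((19 + 11)/10) = 3.
  m_6 = 10*3 - 11 = 19, d_6 = (371 - 19^2)/10 = 10/10 = 1, a_6 = floor((19 + 19)/1) = 38.
  m_7 = 1*38 - 19 = 19, d_7 = (371 - 19^2)/1 = 10/1 = 10: (m_7, d_7) = (m_1, d_1) = (19, 10), so from here the quotients repeat a_1, ..., a_6; the period length is 6.
So sqrt(371) = [19; (3, 1, 4, 1, 3, 38)] with period length k = 6.
k is even, so the fundamental solution of x^2 - 371y^2 = 1 is (p_{k-1}, q_{k-1}) = (p_5, q_5); compute convergents through index 5.
Convergents (p_i = a_i*p_{i-1} + p_{i-2}, q_i = a_i*q_{i-1} + q_{i-2} with p_{-2}=0, p_{-1}=1, q_{-2}=1, q_{-1}=0):
  i=0: a_0=19, p_0 = 19*1 + 0 = 19, q_0 = 19*0 + 1 = 1.
  i=1: a_1=3, p_1 = 3*19 + 1 = 58, q_1 = 3*1 + 0 = 3.
  i=2: a_2=1, p_2 = 1*58 + 19 = 77, q_2 = 1*3 + 1 = 4.
  i=3: a_3=4, p_3 = 4*77 + 58 = 366, q_3 = 4*4 + 3 = 19.
  i=4: a_4=1, p_4 = 1*366 + 77 = 443, q_4 = 1*19 + 4 = 23.
  i=5: a_5=3, p_5 = 3*443 + 366 = 1695, q_5 = 3*23 + 19 = 88.
Check: 1695^2 - 371*88^2 = 2873025 - 2873024 = 1, so (x, y) = (1695, 88) solves the equation, and by the theorem it is the least positive solution.

(x, y) = (1695, 88)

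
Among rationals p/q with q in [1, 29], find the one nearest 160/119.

Expand x = 160/119 as a continued fraction with the Euclidean algorithm:
  160 = 1*119 + 41, so a_0 = 1.
  119 = 2*41 + 37, so a_1 = 2.
  41 = 1*37 + 4, so a_2 = 1.
  37 = 9*4 + 1, so a_3 = 9.
  4 = 4*1 + 0, so a_4 = 4.
so x = [1; 2, 1, 9, 4].
Convergents (p_i = a_i*p_{i-1} + p_{i-2}, q_i = a_i*q_{i-1} + q_{i-2} with p_{-2}=0, p_{-1}=1, q_{-2}=1, q_{-1}=0), until the denominator exceeds 29:
  i=0: a_0=1, p_0 = 1*1 + 0 = 1, q_0 = 1*0 + 1 = 1.
  i=1: a_1=2, p_1 = 2*1 + 1 = 3, q_1 = 2*1 + 0 = 2.
  i=2: a_2=1, p_2 = 1*3 + 1 = 4, q_2 = 1*2 + 1 = 3.
  i=3: a_3=9, p_3 = 9*4 + 3 = 39, q_3 = 9*3 + 2 = 29.
  i=4: a_4=4, p_4 = 4*39 + 4 = 160, q_4 = 4*29 + 3 = 119.
q_4 = 119 > 29, so the last convergent with denominator <= 29 is p_3/q_3 = 39/29.
The closest fraction with denominator <= 29 is either p_3/q_3 or the intermediate fraction (k*p_3 + p_2)/(k*q_3 + q_2) with the largest k >= 1 whose denominator stays <= 29; these approach x as k grows, and every other convergent or intermediate fraction in range is farther away.
Largest k: floor((29 - q_2)/q_3) = floor((29 - 3)/29) = 0.
Since k = 0, no intermediate fraction beyond p_3/q_3 has denominator <= 29, so the convergent 39/29 is the closest (its error is |160*29 - 39*119|/(119*29) = 1/3451).

39/29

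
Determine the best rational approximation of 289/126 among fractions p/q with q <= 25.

Expand x = 289/126 as a continued fraction with the Euclidean algorithm:
  289 = 2*126 + 37, so a_0 = 2.
  126 = 3*37 + 15, so a_1 = 3.
  37 = 2*15 + 7, so a_2 = 2.
  15 = 2*7 + 1, so a_3 = 2.
  7 = 7*1 + 0, so a_4 = 7.
so x = [2; 3, 2, 2, 7].
Convergents (p_i = a_i*p_{i-1} + p_{i-2}, q_i = a_i*q_{i-1} + q_{i-2} with p_{-2}=0, p_{-1}=1, q_{-2}=1, q_{-1}=0), until the denominator exceeds 25:
  i=0: a_0=2, p_0 = 2*1 + 0 = 2, q_0 = 2*0 + 1 = 1.
  i=1: a_1=3, p_1 = 3*2 + 1 = 7, q_1 = 3*1 + 0 = 3.
  i=2: a_2=2, p_2 = 2*7 + 2 = 16, q_2 = 2*3 + 1 = 7.
  i=3: a_3=2, p_3 = 2*16 + 7 = 39, q_3 = 2*7 + 3 = 17.
  i=4: a_4=7, p_4 = 7*39 + 16 = 289, q_4 = 7*17 + 7 = 126.
q_4 = 126 > 25, so the last convergent with denominator <= 25 is p_3/q_3 = 39/17.
The closest fraction with denominator <= 25 is either p_3/q_3 or the intermediate fraction (k*p_3 + p_2)/(k*q_3 + q_2) with the largest k >= 1 whose denominator stays <= 25; these approach x as k grows, and every other convergent or intermediate fraction in range is farther away.
Largest k: floor((25 - q_2)/q_3) = floor((25 - 7)/17) = 1.
That gives (1*39 + 16)/(1*17 + 7) = 55/24.
Compare the errors: |x - 39/17| = |289*17 - 39*126|/(126*17) = 1/2142, and |x - 55/24| = |289*24 - 55*126|/(126*24) = 6/3024.
Cross-multiplying, 1*3024 = 3024 < 12852 = 6*2142, so 1/2142 is smaller: the convergent 39/17 is closer to x than 55/24.

39/17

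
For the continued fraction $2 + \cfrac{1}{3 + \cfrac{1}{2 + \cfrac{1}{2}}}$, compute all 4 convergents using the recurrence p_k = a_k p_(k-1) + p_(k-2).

2/1, 7/3, 16/7, 39/17

Using the convergent recurrence p_i = a_i*p_{i-1} + p_{i-2}, q_i = a_i*q_{i-1} + q_{i-2} with p_{-2}=0, p_{-1}=1, q_{-2}=1, q_{-1}=0:
  i=0: a_0=2, p_0 = 2*1 + 0 = 2, q_0 = 2*0 + 1 = 1.
  i=1: a_1=3, p_1 = 3*2 + 1 = 7, q_1 = 3*1 + 0 = 3.
  i=2: a_2=2, p_2 = 2*7 + 2 = 16, q_2 = 2*3 + 1 = 7.
  i=3: a_3=2, p_3 = 2*16 + 7 = 39, q_3 = 2*7 + 3 = 17.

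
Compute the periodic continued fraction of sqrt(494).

[22; (4, 2, 2, 1, 2, 1, 2, 2, 4, 44)]

Write x_i = (sqrt(494) + m_i)/d_i with (m_0, d_0) = (0, 1). a_0 = floor(sqrt(494)) = 22, since 22^2 = 484 <= 494 < 529 = 23^2.
Iterate m_{i+1} = d_i*a_i - m_i, d_{i+1} = (494 - m_{i+1}^2)/d_i, a_{i+1} = floor((a_0 + m_{i+1})/d_{i+1}):
  m_1 = 1*22 - 0 = 22, d_1 = (494 - 22^2)/1 = 10/1 = 10, a_1 = floor((22 + 22)/10) = 4.
  m_2 = 10*4 - 22 = 18, d_2 = (494 - 18^2)/10 = 170/10 = 17, a_2 = floor((22 + 18)/17) = 2.
  m_3 = 17*2 - 18 = 16, d_3 = (494 - 16^2)/17 = 238/17 = 14, a_3 = floor((22 + 16)/14) = 2.
  m_4 = 14*2 - 16 = 12, d_4 = (494 - 12^2)/14 = 350/14 = 25, a_4 = floor((22 + 12)/25) = 1.
  m_5 = 25*1 - 12 = 13, d_5 = (494 - 13^2)/25 = 325/25 = 13, a_5 = floor((22 + 13)/13) = 2.
  m_6 = 13*2 - 13 = 13, d_6 = (494 - 13^2)/13 = 325/13 = 25, a_6 = floor((22 + 13)/25) = 1.
  m_7 = 25*1 - 13 = 12, d_7 = (494 - 12^2)/25 = 350/25 = 14, a_7 = floor((22 + 12)/14) = 2.
  m_8 = 14*2 - 12 = 16, d_8 = (494 - 16^2)/14 = 238/14 = 17, a_8 = floor((22 + 16)/17) = 2.
  m_9 = 17*2 - 16 = 18, d_9 = (494 - 18^2)/17 = 170/17 = 10, a_9 = floor((22 + 18)/10) = 4.
  m_10 = 10*4 - 18 = 22, d_10 = (494 - 22^2)/10 = 10/10 = 1, a_10 = floor((22 + 22)/1) = 44.
  m_11 = 1*44 - 22 = 22, d_11 = (494 - 22^2)/1 = 10/1 = 10: (m_11, d_11) = (m_1, d_1) = (22, 10), so from here the quotients repeat a_1, ..., a_10; the period length is 10.
Hence the expansion of sqrt(494) is a_0 = 22 followed by the repeating block 4, 2, 2, 1, 2, 1, 2, 2, 4, 44 (period 10).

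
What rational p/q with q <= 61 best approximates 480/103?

247/53

Expand x = 480/103 as a continued fraction with the Euclidean algorithm:
  480 = 4*103 + 68, so a_0 = 4.
  103 = 1*68 + 35, so a_1 = 1.
  68 = 1*35 + 33, so a_2 = 1.
  35 = 1*33 + 2, so a_3 = 1.
  33 = 16*2 + 1, so a_4 = 16.
  2 = 2*1 + 0, so a_5 = 2.
so x = [4; 1, 1, 1, 16, 2].
Convergents (p_i = a_i*p_{i-1} + p_{i-2}, q_i = a_i*q_{i-1} + q_{i-2} with p_{-2}=0, p_{-1}=1, q_{-2}=1, q_{-1}=0), until the denominator exceeds 61:
  i=0: a_0=4, p_0 = 4*1 + 0 = 4, q_0 = 4*0 + 1 = 1.
  i=1: a_1=1, p_1 = 1*4 + 1 = 5, q_1 = 1*1 + 0 = 1.
  i=2: a_2=1, p_2 = 1*5 + 4 = 9, q_2 = 1*1 + 1 = 2.
  i=3: a_3=1, p_3 = 1*9 + 5 = 14, q_3 = 1*2 + 1 = 3.
  i=4: a_4=16, p_4 = 16*14 + 9 = 233, q_4 = 16*3 + 2 = 50.
  i=5: a_5=2, p_5 = 2*233 + 14 = 480, q_5 = 2*50 + 3 = 103.
q_5 = 103 > 61, so the last convergent with denominator <= 61 is p_4/q_4 = 233/50.
The closest fraction with denominator <= 61 is either p_4/q_4 or the intermediate fraction (k*p_4 + p_3)/(k*q_4 + q_3) with the largest k >= 1 whose denominator stays <= 61; these approach x as k grows, and every other convergent or intermediate fraction in range is farther away.
Largest k: floor((61 - q_3)/q_4) = floor((61 - 3)/50) = 1.
That gives (1*233 + 14)/(1*50 + 3) = 247/53.
Compare the errors: |x - 233/50| = |480*50 - 233*103|/(103*50) = 1/5150, and |x - 247/53| = |480*53 - 247*103|/(103*53) = 1/5459.
Cross-multiplying, 1*5150 = 5150 < 5459 = 1*5459, so 1/5459 is smaller: the intermediate fraction 247/53 is closer to x than 233/50.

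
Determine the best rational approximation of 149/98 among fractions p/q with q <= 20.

29/19

Expand x = 149/98 as a continued fraction with the Euclidean algorithm:
  149 = 1*98 + 51, so a_0 = 1.
  98 = 1*51 + 47, so a_1 = 1.
  51 = 1*47 + 4, so a_2 = 1.
  47 = 11*4 + 3, so a_3 = 11.
  4 = 1*3 + 1, so a_4 = 1.
  3 = 3*1 + 0, so a_5 = 3.
so x = [1; 1, 1, 11, 1, 3].
Convergents (p_i = a_i*p_{i-1} + p_{i-2}, q_i = a_i*q_{i-1} + q_{i-2} with p_{-2}=0, p_{-1}=1, q_{-2}=1, q_{-1}=0), until the denominator exceeds 20:
  i=0: a_0=1, p_0 = 1*1 + 0 = 1, q_0 = 1*0 + 1 = 1.
  i=1: a_1=1, p_1 = 1*1 + 1 = 2, q_1 = 1*1 + 0 = 1.
  i=2: a_2=1, p_2 = 1*2 + 1 = 3, q_2 = 1*1 + 1 = 2.
  i=3: a_3=11, p_3 = 11*3 + 2 = 35, q_3 = 11*2 + 1 = 23.
q_3 = 23 > 20, so the last convergent with denominator <= 20 is p_2/q_2 = 3/2.
The closest fraction with denominator <= 20 is either p_2/q_2 or the intermediate fraction (k*p_2 + p_1)/(k*q_2 + q_1) with the largest k >= 1 whose denominator stays <= 20; these approach x as k grows, and every other convergent or intermediate fraction in range is farther away.
Largest k: floor((20 - q_1)/q_2) = floor((20 - 1)/2) = 9.
That gives (9*3 + 2)/(9*2 + 1) = 29/19.
Compare the errors: |x - 3/2| = |149*2 - 3*98|/(98*2) = 4/196, and |x - 29/19| = |149*19 - 29*98|/(98*19) = 11/1862.
Cross-multiplying, 11*196 = 2156 < 7448 = 4*1862, so 11/1862 is smaller: the intermediate fraction 29/19 is closer to x than 3/2.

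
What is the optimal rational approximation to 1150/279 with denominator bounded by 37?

Expand x = 1150/279 as a continued fraction with the Euclidean algorithm:
  1150 = 4*279 + 34, so a_0 = 4.
  279 = 8*34 + 7, so a_1 = 8.
  34 = 4*7 + 6, so a_2 = 4.
  7 = 1*6 + 1, so a_3 = 1.
  6 = 6*1 + 0, so a_4 = 6.
so x = [4; 8, 4, 1, 6].
Convergents (p_i = a_i*p_{i-1} + p_{i-2}, q_i = a_i*q_{i-1} + q_{i-2} with p_{-2}=0, p_{-1}=1, q_{-2}=1, q_{-1}=0), until the denominator exceeds 37:
  i=0: a_0=4, p_0 = 4*1 + 0 = 4, q_0 = 4*0 + 1 = 1.
  i=1: a_1=8, p_1 = 8*4 + 1 = 33, q_1 = 8*1 + 0 = 8.
  i=2: a_2=4, p_2 = 4*33 + 4 = 136, q_2 = 4*8 + 1 = 33.
  i=3: a_3=1, p_3 = 1*136 + 33 = 169, q_3 = 1*33 + 8 = 41.
q_3 = 41 > 37, so the last convergent with denominator <= 37 is p_2/q_2 = 136/33.
The closest fraction with denominator <= 37 is either p_2/q_2 or the intermediate fraction (k*p_2 + p_1)/(k*q_2 + q_1) with the largest k >= 1 whose denominator stays <= 37; these approach x as k grows, and every other convergent or intermediate fraction in range is farther away.
Largest k: floor((37 - q_1)/q_2) = floor((37 - 8)/33) = 0.
Since k = 0, no intermediate fraction beyond p_2/q_2 has denominator <= 37, so the convergent 136/33 is the closest (its error is |1150*33 - 136*279|/(279*33) = 6/9207).

136/33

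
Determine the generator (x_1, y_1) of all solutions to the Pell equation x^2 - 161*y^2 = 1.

(x, y) = (11775, 928)

First expand sqrt(161) as a continued fraction. With x_i = (sqrt(161) + m_i)/d_i and (m_0, d_0) = (0, 1): a_0 = floor(sqrt(161)) = 12, since 12^2 = 144 <= 161 < 169 = 13^2.
Iterate m_{i+1} = d_i*a_i - m_i, d_{i+1} = (161 - m_{i+1}^2)/d_i, a_{i+1} = floor((a_0 + m_{i+1})/d_{i+1}):
  m_1 = 1*12 - 0 = 12, d_1 = (161 - 12^2)/1 = 17/1 = 17, a_1 = floor((12 + 12)/17) = 1.
  m_2 = 17*1 - 12 = 5, d_2 = (161 - 5^2)/17 = 136/17 = 8, a_2 = floor((12 + 5)/8) = 2.
  m_3 = 8*2 - 5 = 11, d_3 = (161 - 11^2)/8 = 40/8 = 5, a_3 = floor((12 + 11)/5) = 4.
  m_4 = 5*4 - 11 = 9, d_4 = (161 - 9^2)/5 = 80/5 = 16, a_4 = floor((12 + 9)/16) = 1.
  m_5 = 16*1 - 9 = 7, d_5 = (161 - 7^2)/16 = 112/16 = 7, a_5 = floor((12 + 7)/7) = 2.
  m_6 = 7*2 - 7 = 7, d_6 = (161 - 7^2)/7 = 112/7 = 16, a_6 = floor((12 + 7)/16) = 1.
  m_7 = 16*1 - 7 = 9, d_7 = (161 - 9^2)/16 = 80/16 = 5, a_7 = floor((12 + 9)/5) = 4.
  m_8 = 5*4 - 9 = 11, d_8 = (161 - 11^2)/5 = 40/5 = 8, a_8 = floor((12 + 11)/8) = 2.
  m_9 = 8*2 - 11 = 5, d_9 = (161 - 5^2)/8 = 136/8 = 17, a_9 = floor((12 + 5)/17) = 1.
  m_10 = 17*1 - 5 = 12, d_10 = (161 - 12^2)/17 = 17/17 = 1, a_10 = floor((12 + 12)/1) = 24.
  m_11 = 1*24 - 12 = 12, d_11 = (161 - 12^2)/1 = 17/1 = 17: (m_11, d_11) = (m_1, d_1) = (12, 17), so from here the quotients repeat a_1, ..., a_10; the period length is 10.
So sqrt(161) = [12; (1, 2, 4, 1, 2, 1, 4, 2, 1, 24)] with period length k = 10.
k is even, so the fundamental solution of x^2 - 161y^2 = 1 is (p_{k-1}, q_{k-1}) = (p_9, q_9); compute convergents through index 9.
Convergents (p_i = a_i*p_{i-1} + p_{i-2}, q_i = a_i*q_{i-1} + q_{i-2} with p_{-2}=0, p_{-1}=1, q_{-2}=1, q_{-1}=0):
  i=0: a_0=12, p_0 = 12*1 + 0 = 12, q_0 = 12*0 + 1 = 1.
  i=1: a_1=1, p_1 = 1*12 + 1 = 13, q_1 = 1*1 + 0 = 1.
  i=2: a_2=2, p_2 = 2*13 + 12 = 38, q_2 = 2*1 + 1 = 3.
  i=3: a_3=4, p_3 = 4*38 + 13 = 165, q_3 = 4*3 + 1 = 13.
  i=4: a_4=1, p_4 = 1*165 + 38 = 203, q_4 = 1*13 + 3 = 16.
  i=5: a_5=2, p_5 = 2*203 + 165 = 571, q_5 = 2*16 + 13 = 45.
  i=6: a_6=1, p_6 = 1*571 + 203 = 774, q_6 = 1*45 + 16 = 61.
  i=7: a_7=4, p_7 = 4*774 + 571 = 3667, q_7 = 4*61 + 45 = 289.
  i=8: a_8=2, p_8 = 2*3667 + 774 = 8108, q_8 = 2*289 + 61 = 639.
  i=9: a_9=1, p_9 = 1*8108 + 3667 = 11775, q_9 = 1*639 + 289 = 928.
Check: 11775^2 - 161*928^2 = 138650625 - 138650624 = 1, so (x, y) = (11775, 928) solves the equation, and by the theorem it is the least positive solution.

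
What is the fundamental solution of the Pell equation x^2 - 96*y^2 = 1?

First expand sqrt(96) as a continued fraction. With x_i = (sqrt(96) + m_i)/d_i and (m_0, d_0) = (0, 1): a_0 = floor(sqrt(96)) = 9, since 9^2 = 81 <= 96 < 100 = 10^2.
Iterate m_{i+1} = d_i*a_i - m_i, d_{i+1} = (96 - m_{i+1}^2)/d_i, a_{i+1} = floor((a_0 + m_{i+1})/d_{i+1}):
  m_1 = 1*9 - 0 = 9, d_1 = (96 - 9^2)/1 = 15/1 = 15, a_1 = floor((9 + 9)/15) = 1.
  m_2 = 15*1 - 9 = 6, d_2 = (96 - 6^2)/15 = 60/15 = 4, a_2 = floor((9 + 6)/4) = 3.
  m_3 = 4*3 - 6 = 6, d_3 = (96 - 6^2)/4 = 60/4 = 15, a_3 = floor((9 + 6)/15) = 1.
  m_4 = 15*1 - 6 = 9, d_4 = (96 - 9^2)/15 = 15/15 = 1, a_4 = floor((9 + 9)/1) = 18.
  m_5 = 1*18 - 9 = 9, d_5 = (96 - 9^2)/1 = 15/1 = 15: (m_5, d_5) = (m_1, d_1) = (9, 15), so from here the quotients repeat a_1, ..., a_4; the period length is 4.
So sqrt(96) = [9; (1, 3, 1, 18)] with period length k = 4.
k is even, so the fundamental solution of x^2 - 96y^2 = 1 is (p_{k-1}, q_{k-1}) = (p_3, q_3); compute convergents through index 3.
Convergents (p_i = a_i*p_{i-1} + p_{i-2}, q_i = a_i*q_{i-1} + q_{i-2} with p_{-2}=0, p_{-1}=1, q_{-2}=1, q_{-1}=0):
  i=0: a_0=9, p_0 = 9*1 + 0 = 9, q_0 = 9*0 + 1 = 1.
  i=1: a_1=1, p_1 = 1*9 + 1 = 10, q_1 = 1*1 + 0 = 1.
  i=2: a_2=3, p_2 = 3*10 + 9 = 39, q_2 = 3*1 + 1 = 4.
  i=3: a_3=1, p_3 = 1*39 + 10 = 49, q_3 = 1*4 + 1 = 5.
Check: 49^2 - 96*5^2 = 2401 - 2400 = 1, so (x, y) = (49, 5) solves the equation, and by the theorem it is the least positive solution.

(x, y) = (49, 5)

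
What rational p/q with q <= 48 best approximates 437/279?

Expand x = 437/279 as a continued fraction with the Euclidean algorithm:
  437 = 1*279 + 158, so a_0 = 1.
  279 = 1*158 + 121, so a_1 = 1.
  158 = 1*121 + 37, so a_2 = 1.
  121 = 3*37 + 10, so a_3 = 3.
  37 = 3*10 + 7, so a_4 = 3.
  10 = 1*7 + 3, so a_5 = 1.
  7 = 2*3 + 1, so a_6 = 2.
  3 = 3*1 + 0, so a_7 = 3.
so x = [1; 1, 1, 3, 3, 1, 2, 3].
Convergents (p_i = a_i*p_{i-1} + p_{i-2}, q_i = a_i*q_{i-1} + q_{i-2} with p_{-2}=0, p_{-1}=1, q_{-2}=1, q_{-1}=0), until the denominator exceeds 48:
  i=0: a_0=1, p_0 = 1*1 + 0 = 1, q_0 = 1*0 + 1 = 1.
  i=1: a_1=1, p_1 = 1*1 + 1 = 2, q_1 = 1*1 + 0 = 1.
  i=2: a_2=1, p_2 = 1*2 + 1 = 3, q_2 = 1*1 + 1 = 2.
  i=3: a_3=3, p_3 = 3*3 + 2 = 11, q_3 = 3*2 + 1 = 7.
  i=4: a_4=3, p_4 = 3*11 + 3 = 36, q_4 = 3*7 + 2 = 23.
  i=5: a_5=1, p_5 = 1*36 + 11 = 47, q_5 = 1*23 + 7 = 30.
  i=6: a_6=2, p_6 = 2*47 + 36 = 130, q_6 = 2*30 + 23 = 83.
q_6 = 83 > 48, so the last convergent with denominator <= 48 is p_5/q_5 = 47/30.
The closest fraction with denominator <= 48 is either p_5/q_5 or the intermediate fraction (k*p_5 + p_4)/(k*q_5 + q_4) with the largest k >= 1 whose denominator stays <= 48; these approach x as k grows, and every other convergent or intermediate fraction in range is farther away.
Largest k: floor((48 - q_4)/q_5) = floor((48 - 23)/30) = 0.
Since k = 0, no intermediate fraction beyond p_5/q_5 has denominator <= 48, so the convergent 47/30 is the closest (its error is |437*30 - 47*279|/(279*30) = 3/8370).

47/30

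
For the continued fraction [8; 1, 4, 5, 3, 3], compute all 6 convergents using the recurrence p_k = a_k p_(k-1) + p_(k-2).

8/1, 9/1, 44/5, 229/26, 731/83, 2422/275

Using the convergent recurrence p_i = a_i*p_{i-1} + p_{i-2}, q_i = a_i*q_{i-1} + q_{i-2} with p_{-2}=0, p_{-1}=1, q_{-2}=1, q_{-1}=0:
  i=0: a_0=8, p_0 = 8*1 + 0 = 8, q_0 = 8*0 + 1 = 1.
  i=1: a_1=1, p_1 = 1*8 + 1 = 9, q_1 = 1*1 + 0 = 1.
  i=2: a_2=4, p_2 = 4*9 + 8 = 44, q_2 = 4*1 + 1 = 5.
  i=3: a_3=5, p_3 = 5*44 + 9 = 229, q_3 = 5*5 + 1 = 26.
  i=4: a_4=3, p_4 = 3*229 + 44 = 731, q_4 = 3*26 + 5 = 83.
  i=5: a_5=3, p_5 = 3*731 + 229 = 2422, q_5 = 3*83 + 26 = 275.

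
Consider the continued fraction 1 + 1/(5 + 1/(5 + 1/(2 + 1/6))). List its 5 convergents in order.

1/1, 6/5, 31/26, 68/57, 439/368

Using the convergent recurrence p_i = a_i*p_{i-1} + p_{i-2}, q_i = a_i*q_{i-1} + q_{i-2} with p_{-2}=0, p_{-1}=1, q_{-2}=1, q_{-1}=0:
  i=0: a_0=1, p_0 = 1*1 + 0 = 1, q_0 = 1*0 + 1 = 1.
  i=1: a_1=5, p_1 = 5*1 + 1 = 6, q_1 = 5*1 + 0 = 5.
  i=2: a_2=5, p_2 = 5*6 + 1 = 31, q_2 = 5*5 + 1 = 26.
  i=3: a_3=2, p_3 = 2*31 + 6 = 68, q_3 = 2*26 + 5 = 57.
  i=4: a_4=6, p_4 = 6*68 + 31 = 439, q_4 = 6*57 + 26 = 368.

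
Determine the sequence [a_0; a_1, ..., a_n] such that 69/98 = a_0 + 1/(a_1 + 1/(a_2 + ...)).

Run the Euclidean algorithm on 69 and 98; the successive quotients are the partial quotients a_0, a_1, ... (each step inverts the fractional part left over by the previous one):
  69 = 0*98 + 69, so a_0 = 0.
  98 = 1*69 + 29, so a_1 = 1.
  69 = 2*29 + 11, so a_2 = 2.
  29 = 2*11 + 7, so a_3 = 2.
  11 = 1*7 + 4, so a_4 = 1.
  7 = 1*4 + 3, so a_5 = 1.
  4 = 1*3 + 1, so a_6 = 1.
  3 = 3*1 + 0, so a_7 = 3.
The remainder reaches 0 after 8 divisions, so the expansion has 8 partial quotients, read off in order.

[0; 1, 2, 2, 1, 1, 1, 3]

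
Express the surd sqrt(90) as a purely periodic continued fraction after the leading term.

Write x_i = (sqrt(90) + m_i)/d_i with (m_0, d_0) = (0, 1). a_0 = floor(sqrt(90)) = 9, since 9^2 = 81 <= 90 < 100 = 10^2.
Iterate m_{i+1} = d_i*a_i - m_i, d_{i+1} = (90 - m_{i+1}^2)/d_i, a_{i+1} = floor((a_0 + m_{i+1})/d_{i+1}):
  m_1 = 1*9 - 0 = 9, d_1 = (90 - 9^2)/1 = 9/1 = 9, a_1 = floor((9 + 9)/9) = 2.
  m_2 = 9*2 - 9 = 9, d_2 = (90 - 9^2)/9 = 9/9 = 1, a_2 = floor((9 + 9)/1) = 18.
  m_3 = 1*18 - 9 = 9, d_3 = (90 - 9^2)/1 = 9/1 = 9: (m_3, d_3) = (m_1, d_1) = (9, 9), so from here the quotients repeat a_1, a_2; the period length is 2.
Hence the expansion of sqrt(90) is a_0 = 9 followed by the repeating block 2, 18 (period 2).

[9; (2, 18)]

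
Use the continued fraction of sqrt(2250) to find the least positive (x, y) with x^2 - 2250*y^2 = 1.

First expand sqrt(2250) as a continued fraction. With x_i = (sqrt(2250) + m_i)/d_i and (m_0, d_0) = (0, 1): a_0 = floor(sqrt(2250)) = 47, since 47^2 = 2209 <= 2250 < 2304 = 48^2.
Iterate m_{i+1} = d_i*a_i - m_i, d_{i+1} = (2250 - m_{i+1}^2)/d_i, a_{i+1} = floor((a_0 + m_{i+1})/d_{i+1}):
  m_1 = 1*47 - 0 = 47, d_1 = (2250 - 47^2)/1 = 41/1 = 41, a_1 = floor((47 + 47)/41) = 2.
  m_2 = 41*2 - 47 = 35, d_2 = (2250 - 35^2)/41 = 1025/41 = 25, a_2 = floor((47 + 35)/25) = 3.
  m_3 = 25*3 - 35 = 40, d_3 = (2250 - 40^2)/25 = 650/25 = 26, a_3 = floor((47 + 40)/26) = 3.
  m_4 = 26*3 - 40 = 38, d_4 = (2250 - 38^2)/26 = 806/26 = 31, a_4 = floor((47 + 38)/31) = 2.
  m_5 = 31*2 - 38 = 24, d_5 = (2250 - 24^2)/31 = 1674/31 = 54, a_5 = floor((47 + 24)/54) = 1.
  m_6 = 54*1 - 24 = 30, d_6 = (2250 - 30^2)/54 = 1350/54 = 25, a_6 = floor((47 + 30)/25) = 3.
  m_7 = 25*3 - 30 = 45, d_7 = (2250 - 45^2)/25 = 225/25 = 9, a_7 = floor((47 + 45)/9) = 10.
  m_8 = 9*10 - 45 = 45, d_8 = (2250 - 45^2)/9 = 225/9 = 25, a_8 = floor((47 + 45)/25) = 3.
  m_9 = 25*3 - 45 = 30, d_9 = (2250 - 30^2)/25 = 1350/25 = 54, a_9 = floor((47 + 30)/54) = 1.
  m_10 = 54*1 - 30 = 24, d_10 = (2250 - 24^2)/54 = 1674/54 = 31, a_10 = floor((47 + 24)/31) = 2.
  m_11 = 31*2 - 24 = 38, d_11 = (2250 - 38^2)/31 = 806/31 = 26, a_11 = floor((47 + 38)/26) = 3.
  m_12 = 26*3 - 38 = 40, d_12 = (2250 - 40^2)/26 = 650/26 = 25, a_12 = floor((47 + 40)/25) = 3.
  m_13 = 25*3 - 40 = 35, d_13 = (2250 - 35^2)/25 = 1025/25 = 41, a_13 = floor((47 + 35)/41) = 2.
  m_14 = 41*2 - 35 = 47, d_14 = (2250 - 47^2)/41 = 41/41 = 1, a_14 = floor((47 + 47)/1) = 94.
  m_15 = 1*94 - 47 = 47, d_15 = (2250 - 47^2)/1 = 41/1 = 41: (m_15, d_15) = (m_1, d_1) = (47, 41), so from here the quotients repeat a_1, ..., a_14; the period length is 14.
So sqrt(2250) = [47; (2, 3, 3, 2, 1, 3, 10, 3, 1, 2, 3, 3, 2, 94)] with period length k = 14.
k is even, so the fundamental solution of x^2 - 2250y^2 = 1 is (p_{k-1}, q_{k-1}) = (p_13, q_13); compute convergents through index 13.
Convergents (p_i = a_i*p_{i-1} + p_{i-2}, q_i = a_i*q_{i-1} + q_{i-2} with p_{-2}=0, p_{-1}=1, q_{-2}=1, q_{-1}=0):
  i=0: a_0=47, p_0 = 47*1 + 0 = 47, q_0 = 47*0 + 1 = 1.
  i=1: a_1=2, p_1 = 2*47 + 1 = 95, q_1 = 2*1 + 0 = 2.
  i=2: a_2=3, p_2 = 3*95 + 47 = 332, q_2 = 3*2 + 1 = 7.
  i=3: a_3=3, p_3 = 3*332 + 95 = 1091, q_3 = 3*7 + 2 = 23.
  i=4: a_4=2, p_4 = 2*1091 + 332 = 2514, q_4 = 2*23 + 7 = 53.
  i=5: a_5=1, p_5 = 1*2514 + 1091 = 3605, q_5 = 1*53 + 23 = 76.
  i=6: a_6=3, p_6 = 3*3605 + 2514 = 13329, q_6 = 3*76 + 53 = 281.
  i=7: a_7=10, p_7 = 10*13329 + 3605 = 136895, q_7 = 10*281 + 76 = 2886.
  i=8: a_8=3, p_8 = 3*136895 + 13329 = 424014, q_8 = 3*2886 + 281 = 8939.
  i=9: a_9=1, p_9 = 1*424014 + 136895 = 560909, q_9 = 1*8939 + 2886 = 11825.
  i=10: a_10=2, p_10 = 2*560909 + 424014 = 1545832, q_10 = 2*11825 + 8939 = 32589.
  i=11: a_11=3, p_11 = 3*1545832 + 560909 = 5198405, q_11 = 3*32589 + 11825 = 109592.
  i=12: a_12=3, p_12 = 3*5198405 + 1545832 = 17141047, q_12 = 3*109592 + 32589 = 361365.
  i=13: a_13=2, p_13 = 2*17141047 + 5198405 = 39480499, q_13 = 2*361365 + 109592 = 832322.
Check: 39480499^2 - 2250*832322^2 = 1558709801289001 - 1558709801289000 = 1, so (x, y) = (39480499, 832322) solves the equation, and by the theorem it is the least positive solution.

(x, y) = (39480499, 832322)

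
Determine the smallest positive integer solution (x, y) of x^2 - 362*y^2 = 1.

First expand sqrt(362) as a continued fraction. With x_i = (sqrt(362) + m_i)/d_i and (m_0, d_0) = (0, 1): a_0 = floor(sqrt(362)) = 19, since 19^2 = 361 <= 362 < 400 = 20^2.
Iterate m_{i+1} = d_i*a_i - m_i, d_{i+1} = (362 - m_{i+1}^2)/d_i, a_{i+1} = floor((a_0 + m_{i+1})/d_{i+1}):
  m_1 = 1*19 - 0 = 19, d_1 = (362 - 19^2)/1 = 1/1 = 1, a_1 = floor((19 + 19)/1) = 38.
  m_2 = 1*38 - 19 = 19, d_2 = (362 - 19^2)/1 = 1/1 = 1: (m_2, d_2) = (m_1, d_1) = (19, 1), so from here the quotient a_1 repeats; the period length is 1.
So sqrt(362) = [19; (38)] with period length k = 1.
k is odd, so (p_{k-1}, q_{k-1}) only solves x^2 - 362y^2 = -1 and the fundamental solution of x^2 - 362y^2 = 1 is (p_{2k-1}, q_{2k-1}) = (p_1, q_1); compute convergents through index 1, running through the period twice.
Convergents (p_i = a_i*p_{i-1} + p_{i-2}, q_i = a_i*q_{i-1} + q_{i-2} with p_{-2}=0, p_{-1}=1, q_{-2}=1, q_{-1}=0):
  i=0: a_0=19, p_0 = 19*1 + 0 = 19, q_0 = 19*0 + 1 = 1.
  i=1: a_1=38, p_1 = 38*19 + 1 = 723, q_1 = 38*1 + 0 = 38.
Indeed p_0^2 - 362*q_0^2 = 361 - 362 = -1, not +1.
Check: 723^2 - 362*38^2 = 522729 - 522728 = 1, so (x, y) = (723, 38) solves the equation, and by the theorem it is the least positive solution.

(x, y) = (723, 38)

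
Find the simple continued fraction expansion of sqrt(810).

Write x_i = (sqrt(810) + m_i)/d_i with (m_0, d_0) = (0, 1). a_0 = floor(sqrt(810)) = 28, since 28^2 = 784 <= 810 < 841 = 29^2.
Iterate m_{i+1} = d_i*a_i - m_i, d_{i+1} = (810 - m_{i+1}^2)/d_i, a_{i+1} = floor((a_0 + m_{i+1})/d_{i+1}):
  m_1 = 1*28 - 0 = 28, d_1 = (810 - 28^2)/1 = 26/1 = 26, a_1 = floor((28 + 28)/26) = 2.
  m_2 = 26*2 - 28 = 24, d_2 = (810 - 24^2)/26 = 234/26 = 9, a_2 = floor((28 + 24)/9) = 5.
  m_3 = 9*5 - 24 = 21, d_3 = (810 - 21^2)/9 = 369/9 = 41, a_3 = floor((28 + 21)/41) = 1.
  m_4 = 41*1 - 21 = 20, d_4 = (810 - 20^2)/41 = 410/41 = 10, a_4 = floor((28 + 20)/10) = 4.
  m_5 = 10*4 - 20 = 20, d_5 = (810 - 20^2)/10 = 410/10 = 41, a_5 = floor((28 + 20)/41) = 1.
  m_6 = 41*1 - 20 = 21, d_6 = (810 - 21^2)/41 = 369/41 = 9, a_6 = floor((28 + 21)/9) = 5.
  m_7 = 9*5 - 21 = 24, d_7 = (810 - 24^2)/9 = 234/9 = 26, a_7 = floor((28 + 24)/26) = 2.
  m_8 = 26*2 - 24 = 28, d_8 = (810 - 28^2)/26 = 26/26 = 1, a_8 = floor((28 + 28)/1) = 56.
  m_9 = 1*56 - 28 = 28, d_9 = (810 - 28^2)/1 = 26/1 = 26: (m_9, d_9) = (m_1, d_1) = (28, 26), so from here the quotients repeat a_1, ..., a_8; the period length is 8.
Hence the expansion of sqrt(810) is a_0 = 28 followed by the repeating block 2, 5, 1, 4, 1, 5, 2, 56 (period 8).

[28; (2, 5, 1, 4, 1, 5, 2, 56)]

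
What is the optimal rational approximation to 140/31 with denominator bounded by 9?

Expand x = 140/31 as a continued fraction with the Euclidean algorithm:
  140 = 4*31 + 16, so a_0 = 4.
  31 = 1*16 + 15, so a_1 = 1.
  16 = 1*15 + 1, so a_2 = 1.
  15 = 15*1 + 0, so a_3 = 15.
so x = [4; 1, 1, 15].
Convergents (p_i = a_i*p_{i-1} + p_{i-2}, q_i = a_i*q_{i-1} + q_{i-2} with p_{-2}=0, p_{-1}=1, q_{-2}=1, q_{-1}=0), until the denominator exceeds 9:
  i=0: a_0=4, p_0 = 4*1 + 0 = 4, q_0 = 4*0 + 1 = 1.
  i=1: a_1=1, p_1 = 1*4 + 1 = 5, q_1 = 1*1 + 0 = 1.
  i=2: a_2=1, p_2 = 1*5 + 4 = 9, q_2 = 1*1 + 1 = 2.
  i=3: a_3=15, p_3 = 15*9 + 5 = 140, q_3 = 15*2 + 1 = 31.
q_3 = 31 > 9, so the last convergent with denominator <= 9 is p_2/q_2 = 9/2.
The closest fraction with denominator <= 9 is either p_2/q_2 or the intermediate fraction (k*p_2 + p_1)/(k*q_2 + q_1) with the largest k >= 1 whose denominator stays <= 9; these approach x as k grows, and every other convergent or intermediate fraction in range is farther away.
Largest k: floor((9 - q_1)/q_2) = floor((9 - 1)/2) = 4.
That gives (4*9 + 5)/(4*2 + 1) = 41/9.
Compare the errors: |x - 9/2| = |140*2 - 9*31|/(31*2) = 1/62, and |x - 41/9| = |140*9 - 41*31|/(31*9) = 11/279.
Cross-multiplying, 1*279 = 279 < 682 = 11*62, so 1/62 is smaller: the convergent 9/2 is closer to x than 41/9.

9/2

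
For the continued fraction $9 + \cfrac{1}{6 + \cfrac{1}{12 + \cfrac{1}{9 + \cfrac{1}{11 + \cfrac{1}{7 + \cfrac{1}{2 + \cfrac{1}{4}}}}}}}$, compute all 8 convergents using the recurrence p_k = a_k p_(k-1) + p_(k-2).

9/1, 55/6, 669/73, 6076/663, 67505/7366, 478611/52225, 1024727/111816, 4577519/499489

Using the convergent recurrence p_i = a_i*p_{i-1} + p_{i-2}, q_i = a_i*q_{i-1} + q_{i-2} with p_{-2}=0, p_{-1}=1, q_{-2}=1, q_{-1}=0:
  i=0: a_0=9, p_0 = 9*1 + 0 = 9, q_0 = 9*0 + 1 = 1.
  i=1: a_1=6, p_1 = 6*9 + 1 = 55, q_1 = 6*1 + 0 = 6.
  i=2: a_2=12, p_2 = 12*55 + 9 = 669, q_2 = 12*6 + 1 = 73.
  i=3: a_3=9, p_3 = 9*669 + 55 = 6076, q_3 = 9*73 + 6 = 663.
  i=4: a_4=11, p_4 = 11*6076 + 669 = 67505, q_4 = 11*663 + 73 = 7366.
  i=5: a_5=7, p_5 = 7*67505 + 6076 = 478611, q_5 = 7*7366 + 663 = 52225.
  i=6: a_6=2, p_6 = 2*478611 + 67505 = 1024727, q_6 = 2*52225 + 7366 = 111816.
  i=7: a_7=4, p_7 = 4*1024727 + 478611 = 4577519, q_7 = 4*111816 + 52225 = 499489.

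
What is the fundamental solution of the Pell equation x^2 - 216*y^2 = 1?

(x, y) = (485, 33)

First expand sqrt(216) as a continued fraction. With x_i = (sqrt(216) + m_i)/d_i and (m_0, d_0) = (0, 1): a_0 = floor(sqrt(216)) = 14, since 14^2 = 196 <= 216 < 225 = 15^2.
Iterate m_{i+1} = d_i*a_i - m_i, d_{i+1} = (216 - m_{i+1}^2)/d_i, a_{i+1} = floor((a_0 + m_{i+1})/d_{i+1}):
  m_1 = 1*14 - 0 = 14, d_1 = (216 - 14^2)/1 = 20/1 = 20, a_1 = floor((14 + 14)/20) = 1.
  m_2 = 20*1 - 14 = 6, d_2 = (216 - 6^2)/20 = 180/20 = 9, a_2 = floor((14 + 6)/9) = 2.
  m_3 = 9*2 - 6 = 12, d_3 = (216 - 12^2)/9 = 72/9 = 8, a_3 = floor((14 + 12)/8) = 3.
  m_4 = 8*3 - 12 = 12, d_4 = (216 - 12^2)/8 = 72/8 = 9, a_4 = floor((14 + 12)/9) = 2.
  m_5 = 9*2 - 12 = 6, d_5 = (216 - 6^2)/9 = 180/9 = 20, a_5 = floor((14 + 6)/20) = 1.
  m_6 = 20*1 - 6 = 14, d_6 = (216 - 14^2)/20 = 20/20 = 1, a_6 = floor((14 + 14)/1) = 28.
  m_7 = 1*28 - 14 = 14, d_7 = (216 - 14^2)/1 = 20/1 = 20: (m_7, d_7) = (m_1, d_1) = (14, 20), so from here the quotients repeat a_1, ..., a_6; the period length is 6.
So sqrt(216) = [14; (1, 2, 3, 2, 1, 28)] with period length k = 6.
k is even, so the fundamental solution of x^2 - 216y^2 = 1 is (p_{k-1}, q_{k-1}) = (p_5, q_5); compute convergents through index 5.
Convergents (p_i = a_i*p_{i-1} + p_{i-2}, q_i = a_i*q_{i-1} + q_{i-2} with p_{-2}=0, p_{-1}=1, q_{-2}=1, q_{-1}=0):
  i=0: a_0=14, p_0 = 14*1 + 0 = 14, q_0 = 14*0 + 1 = 1.
  i=1: a_1=1, p_1 = 1*14 + 1 = 15, q_1 = 1*1 + 0 = 1.
  i=2: a_2=2, p_2 = 2*15 + 14 = 44, q_2 = 2*1 + 1 = 3.
  i=3: a_3=3, p_3 = 3*44 + 15 = 147, q_3 = 3*3 + 1 = 10.
  i=4: a_4=2, p_4 = 2*147 + 44 = 338, q_4 = 2*10 + 3 = 23.
  i=5: a_5=1, p_5 = 1*338 + 147 = 485, q_5 = 1*23 + 10 = 33.
Check: 485^2 - 216*33^2 = 235225 - 235224 = 1, so (x, y) = (485, 33) solves the equation, and by the theorem it is the least positive solution.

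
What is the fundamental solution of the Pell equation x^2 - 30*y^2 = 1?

First expand sqrt(30) as a continued fraction. With x_i = (sqrt(30) + m_i)/d_i and (m_0, d_0) = (0, 1): a_0 = floor(sqrt(30)) = 5, since 5^2 = 25 <= 30 < 36 = 6^2.
Iterate m_{i+1} = d_i*a_i - m_i, d_{i+1} = (30 - m_{i+1}^2)/d_i, a_{i+1} = floor((a_0 + m_{i+1})/d_{i+1}):
  m_1 = 1*5 - 0 = 5, d_1 = (30 - 5^2)/1 = 5/1 = 5, a_1 = floor((5 + 5)/5) = 2.
  m_2 = 5*2 - 5 = 5, d_2 = (30 - 5^2)/5 = 5/5 = 1, a_2 = floor((5 + 5)/1) = 10.
  m_3 = 1*10 - 5 = 5, d_3 = (30 - 5^2)/1 = 5/1 = 5: (m_3, d_3) = (m_1, d_1) = (5, 5), so from here the quotients repeat a_1, a_2; the period length is 2.
So sqrt(30) = [5; (2, 10)] with period length k = 2.
k is even, so the fundamental solution of x^2 - 30y^2 = 1 is (p_{k-1}, q_{k-1}) = (p_1, q_1); compute convergents through index 1.
Convergents (p_i = a_i*p_{i-1} + p_{i-2}, q_i = a_i*q_{i-1} + q_{i-2} with p_{-2}=0, p_{-1}=1, q_{-2}=1, q_{-1}=0):
  i=0: a_0=5, p_0 = 5*1 + 0 = 5, q_0 = 5*0 + 1 = 1.
  i=1: a_1=2, p_1 = 2*5 + 1 = 11, q_1 = 2*1 + 0 = 2.
Check: 11^2 - 30*2^2 = 121 - 120 = 1, so (x, y) = (11, 2) solves the equation, and by the theorem it is the least positive solution.

(x, y) = (11, 2)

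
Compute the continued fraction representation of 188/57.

Run the Euclidean algorithm on 188 and 57; the successive quotients are the partial quotients a_0, a_1, ... (each step inverts the fractional part left over by the previous one):
  188 = 3*57 + 17, so a_0 = 3.
  57 = 3*17 + 6, so a_1 = 3.
  17 = 2*6 + 5, so a_2 = 2.
  6 = 1*5 + 1, so a_3 = 1.
  5 = 5*1 + 0, so a_4 = 5.
The remainder reaches 0 after 5 divisions, so the expansion has 5 partial quotients, read off in order.

[3; 3, 2, 1, 5]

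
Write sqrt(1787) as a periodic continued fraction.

Write x_i = (sqrt(1787) + m_i)/d_i with (m_0, d_0) = (0, 1). a_0 = floor(sqrt(1787)) = 42, since 42^2 = 1764 <= 1787 < 1849 = 43^2.
Iterate m_{i+1} = d_i*a_i - m_i, d_{i+1} = (1787 - m_{i+1}^2)/d_i, a_{i+1} = floor((a_0 + m_{i+1})/d_{i+1}):
  m_1 = 1*42 - 0 = 42, d_1 = (1787 - 42^2)/1 = 23/1 = 23, a_1 = floor((42 + 42)/23) = 3.
  m_2 = 23*3 - 42 = 27, d_2 = (1787 - 27^2)/23 = 1058/23 = 46, a_2 = floor((42 + 27)/46) = 1.
  m_3 = 46*1 - 27 = 19, d_3 = (1787 - 19^2)/46 = 1426/46 = 31, a_3 = floor((42 + 19)/31) = 1.
  m_4 = 31*1 - 19 = 12, d_4 = (1787 - 12^2)/31 = 1643/31 = 53, a_4 = floor((42 + 12)/53) = 1.
  m_5 = 53*1 - 12 = 41, d_5 = (1787 - 41^2)/53 = 106/53 = 2, a_5 = floor((42 + 41)/2) = 41.
  m_6 = 2*41 - 41 = 41, d_6 = (1787 - 41^2)/2 = 106/2 = 53, a_6 = floor((42 + 41)/53) = 1.
  m_7 = 53*1 - 41 = 12, d_7 = (1787 - 12^2)/53 = 1643/53 = 31, a_7 = floor((42 + 12)/31) = 1.
  m_8 = 31*1 - 12 = 19, d_8 = (1787 - 19^2)/31 = 1426/31 = 46, a_8 = floor((42 + 19)/46) = 1.
  m_9 = 46*1 - 19 = 27, d_9 = (1787 - 27^2)/46 = 1058/46 = 23, a_9 = floor((42 + 27)/23) = 3.
  m_10 = 23*3 - 27 = 42, d_10 = (1787 - 42^2)/23 = 23/23 = 1, a_10 = floor((42 + 42)/1) = 84.
  m_11 = 1*84 - 42 = 42, d_11 = (1787 - 42^2)/1 = 23/1 = 23: (m_11, d_11) = (m_1, d_1) = (42, 23), so from here the quotients repeat a_1, ..., a_10; the period length is 10.
Hence the expansion of sqrt(1787) is a_0 = 42 followed by the repeating block 3, 1, 1, 1, 41, 1, 1, 1, 3, 84 (period 10).

[42; (3, 1, 1, 1, 41, 1, 1, 1, 3, 84)]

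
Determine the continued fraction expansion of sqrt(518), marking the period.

[22; (1, 3, 6, 3, 1, 44)]

Write x_i = (sqrt(518) + m_i)/d_i with (m_0, d_0) = (0, 1). a_0 = floor(sqrt(518)) = 22, since 22^2 = 484 <= 518 < 529 = 23^2.
Iterate m_{i+1} = d_i*a_i - m_i, d_{i+1} = (518 - m_{i+1}^2)/d_i, a_{i+1} = floor((a_0 + m_{i+1})/d_{i+1}):
  m_1 = 1*22 - 0 = 22, d_1 = (518 - 22^2)/1 = 34/1 = 34, a_1 = floor((22 + 22)/34) = 1.
  m_2 = 34*1 - 22 = 12, d_2 = (518 - 12^2)/34 = 374/34 = 11, a_2 = floor((22 + 12)/11) = 3.
  m_3 = 11*3 - 12 = 21, d_3 = (518 - 21^2)/11 = 77/11 = 7, a_3 = floor((22 + 21)/7) = 6.
  m_4 = 7*6 - 21 = 21, d_4 = (518 - 21^2)/7 = 77/7 = 11, a_4 = floor((22 + 21)/11) = 3.
  m_5 = 11*3 - 21 = 12, d_5 = (518 - 12^2)/11 = 374/11 = 34, a_5 = floor((22 + 12)/34) = 1.
  m_6 = 34*1 - 12 = 22, d_6 = (518 - 22^2)/34 = 34/34 = 1, a_6 = floor((22 + 22)/1) = 44.
  m_7 = 1*44 - 22 = 22, d_7 = (518 - 22^2)/1 = 34/1 = 34: (m_7, d_7) = (m_1, d_1) = (22, 34), so from here the quotients repeat a_1, ..., a_6; the period length is 6.
Hence the expansion of sqrt(518) is a_0 = 22 followed by the repeating block 1, 3, 6, 3, 1, 44 (period 6).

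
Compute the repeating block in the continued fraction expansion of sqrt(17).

[4; (8)]

Write x_i = (sqrt(17) + m_i)/d_i with (m_0, d_0) = (0, 1). a_0 = floor(sqrt(17)) = 4, since 4^2 = 16 <= 17 < 25 = 5^2.
Iterate m_{i+1} = d_i*a_i - m_i, d_{i+1} = (17 - m_{i+1}^2)/d_i, a_{i+1} = floor((a_0 + m_{i+1})/d_{i+1}):
  m_1 = 1*4 - 0 = 4, d_1 = (17 - 4^2)/1 = 1/1 = 1, a_1 = floor((4 + 4)/1) = 8.
  m_2 = 1*8 - 4 = 4, d_2 = (17 - 4^2)/1 = 1/1 = 1: (m_2, d_2) = (m_1, d_1) = (4, 1), so from here the quotient a_1 repeats; the period length is 1.
Hence the expansion of sqrt(17) is a_0 = 4 followed by the repeating block 8 (period 1).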